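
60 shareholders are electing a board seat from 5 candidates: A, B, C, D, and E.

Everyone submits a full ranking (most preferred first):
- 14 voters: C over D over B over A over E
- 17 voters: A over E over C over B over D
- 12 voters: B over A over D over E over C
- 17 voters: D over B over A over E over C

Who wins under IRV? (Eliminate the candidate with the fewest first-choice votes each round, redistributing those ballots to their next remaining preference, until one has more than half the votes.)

D

Round 1: A 17, B 12, C 14, D 17, E 0. E eliminated.
Round 2: A 17, B 12, C 14, D 17. B eliminated.
Round 3: A 29, C 14, D 17. C eliminated.
Round 4: A 29, D 31. D has a majority (≥31).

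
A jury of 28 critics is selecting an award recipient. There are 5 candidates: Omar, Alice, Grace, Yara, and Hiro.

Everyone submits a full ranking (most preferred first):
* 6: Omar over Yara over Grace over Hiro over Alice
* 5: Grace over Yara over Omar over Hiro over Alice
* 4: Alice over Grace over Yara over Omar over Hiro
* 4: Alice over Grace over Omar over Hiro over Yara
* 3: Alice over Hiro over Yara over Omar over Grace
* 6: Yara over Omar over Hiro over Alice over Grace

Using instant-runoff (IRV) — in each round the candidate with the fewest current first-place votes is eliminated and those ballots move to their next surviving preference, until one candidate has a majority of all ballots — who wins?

Yara

Round 1: Omar 6, Alice 11, Grace 5, Yara 6, Hiro 0. Hiro eliminated.
Round 2: Omar 6, Alice 11, Grace 5, Yara 6. Grace eliminated.
Round 3: Omar 6, Alice 11, Yara 11. Omar eliminated.
Round 4: Alice 11, Yara 17. Yara has a majority (≥15).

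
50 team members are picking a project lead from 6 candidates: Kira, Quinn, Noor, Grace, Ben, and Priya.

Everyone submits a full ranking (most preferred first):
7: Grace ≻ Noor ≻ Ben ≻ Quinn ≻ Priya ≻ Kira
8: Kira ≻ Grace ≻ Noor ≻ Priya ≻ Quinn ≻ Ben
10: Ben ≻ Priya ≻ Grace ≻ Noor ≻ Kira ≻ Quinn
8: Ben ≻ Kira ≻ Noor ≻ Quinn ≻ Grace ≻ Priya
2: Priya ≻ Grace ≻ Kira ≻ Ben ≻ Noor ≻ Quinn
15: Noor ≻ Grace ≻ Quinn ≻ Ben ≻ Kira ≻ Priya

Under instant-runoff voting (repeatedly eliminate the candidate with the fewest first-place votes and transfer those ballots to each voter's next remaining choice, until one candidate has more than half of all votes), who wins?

Grace

Round 1: Kira 8, Quinn 0, Noor 15, Grace 7, Ben 18, Priya 2. Quinn eliminated.
Round 2: Kira 8, Noor 15, Grace 7, Ben 18, Priya 2. Priya eliminated.
Round 3: Kira 8, Noor 15, Grace 9, Ben 18. Kira eliminated.
Round 4: Noor 15, Grace 17, Ben 18. Noor eliminated.
Round 5: Grace 32, Ben 18. Grace has a majority (≥26).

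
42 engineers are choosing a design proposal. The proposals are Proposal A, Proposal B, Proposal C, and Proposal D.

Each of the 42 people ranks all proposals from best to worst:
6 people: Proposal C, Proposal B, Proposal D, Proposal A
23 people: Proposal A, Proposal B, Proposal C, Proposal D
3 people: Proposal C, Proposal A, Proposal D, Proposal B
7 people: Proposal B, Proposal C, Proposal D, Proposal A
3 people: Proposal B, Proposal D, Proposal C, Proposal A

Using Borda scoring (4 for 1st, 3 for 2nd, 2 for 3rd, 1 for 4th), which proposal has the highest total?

Proposal B

Proposal A: 6×1 + 23×4 + 3×3 + 7×1 + 3×1 = 117
Proposal B: 6×3 + 23×3 + 3×1 + 7×4 + 3×4 = 130
Proposal C: 6×4 + 23×2 + 3×4 + 7×3 + 3×2 = 109
Proposal D: 6×2 + 23×1 + 3×2 + 7×2 + 3×3 = 64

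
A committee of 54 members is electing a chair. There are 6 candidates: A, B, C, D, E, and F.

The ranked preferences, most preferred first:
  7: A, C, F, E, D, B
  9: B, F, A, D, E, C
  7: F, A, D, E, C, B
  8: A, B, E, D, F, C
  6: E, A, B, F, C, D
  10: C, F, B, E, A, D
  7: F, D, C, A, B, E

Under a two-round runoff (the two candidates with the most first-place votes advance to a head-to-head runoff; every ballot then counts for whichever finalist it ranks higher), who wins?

F

Round 1 first-place votes: A 15, B 9, C 10, D 0, E 6, F 14. A and F advance.
Runoff: A is ranked above F on 21 ballots, F above A on 33.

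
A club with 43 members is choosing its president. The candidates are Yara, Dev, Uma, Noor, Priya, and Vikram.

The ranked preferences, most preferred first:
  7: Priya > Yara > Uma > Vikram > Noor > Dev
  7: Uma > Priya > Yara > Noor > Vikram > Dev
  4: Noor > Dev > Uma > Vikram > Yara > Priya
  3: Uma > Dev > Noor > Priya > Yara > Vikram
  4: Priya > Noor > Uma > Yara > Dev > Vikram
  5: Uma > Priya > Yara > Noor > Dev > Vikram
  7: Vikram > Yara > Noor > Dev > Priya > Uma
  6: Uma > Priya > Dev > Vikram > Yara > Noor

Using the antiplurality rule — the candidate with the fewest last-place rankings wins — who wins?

Last-place votes: Yara 0, Dev 14, Uma 7, Noor 6, Priya 4, Vikram 12.

Yara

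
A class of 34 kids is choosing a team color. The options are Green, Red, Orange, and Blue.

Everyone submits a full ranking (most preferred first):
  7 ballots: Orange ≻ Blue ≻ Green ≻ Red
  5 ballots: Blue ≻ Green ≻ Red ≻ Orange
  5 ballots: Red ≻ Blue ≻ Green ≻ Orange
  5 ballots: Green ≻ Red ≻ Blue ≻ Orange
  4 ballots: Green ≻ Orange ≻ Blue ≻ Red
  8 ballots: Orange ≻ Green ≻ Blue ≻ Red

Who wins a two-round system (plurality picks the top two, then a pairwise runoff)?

Round 1 first-place votes: Green 9, Red 5, Orange 15, Blue 5. Orange and Green advance.
Runoff: Orange is ranked above Green on 15 ballots, Green above Orange on 19.

Green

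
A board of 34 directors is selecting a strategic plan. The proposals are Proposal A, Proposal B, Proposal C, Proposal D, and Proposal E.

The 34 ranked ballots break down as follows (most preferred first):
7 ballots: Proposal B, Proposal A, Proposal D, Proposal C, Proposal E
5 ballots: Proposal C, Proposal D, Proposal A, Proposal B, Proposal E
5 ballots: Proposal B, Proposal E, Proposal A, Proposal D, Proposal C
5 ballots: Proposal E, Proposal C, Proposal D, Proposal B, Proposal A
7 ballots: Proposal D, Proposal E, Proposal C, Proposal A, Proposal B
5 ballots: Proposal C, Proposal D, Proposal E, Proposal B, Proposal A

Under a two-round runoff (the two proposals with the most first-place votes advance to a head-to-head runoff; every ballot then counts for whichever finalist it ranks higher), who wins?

Round 1 first-place votes: Proposal A 0, Proposal B 12, Proposal C 10, Proposal D 7, Proposal E 5. Proposal B and Proposal C advance.
Runoff: Proposal B is ranked above Proposal C on 12 ballots, Proposal C above Proposal B on 22.

Proposal C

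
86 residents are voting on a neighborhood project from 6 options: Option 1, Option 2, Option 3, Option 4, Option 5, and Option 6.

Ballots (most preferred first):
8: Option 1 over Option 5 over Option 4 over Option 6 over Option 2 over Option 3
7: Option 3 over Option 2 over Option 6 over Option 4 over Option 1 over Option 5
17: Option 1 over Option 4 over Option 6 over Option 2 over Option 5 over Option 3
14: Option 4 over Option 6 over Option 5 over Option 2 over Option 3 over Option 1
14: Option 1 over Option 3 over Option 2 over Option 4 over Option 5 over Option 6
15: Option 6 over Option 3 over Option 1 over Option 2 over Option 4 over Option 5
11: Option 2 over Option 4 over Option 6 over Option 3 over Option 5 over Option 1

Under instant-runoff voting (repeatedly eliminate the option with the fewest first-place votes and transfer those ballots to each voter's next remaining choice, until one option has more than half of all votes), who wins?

Round 1: Option 1 39, Option 2 11, Option 3 7, Option 4 14, Option 5 0, Option 6 15. Option 5 eliminated.
Round 2: Option 1 39, Option 2 11, Option 3 7, Option 4 14, Option 6 15. Option 3 eliminated.
Round 3: Option 1 39, Option 2 18, Option 4 14, Option 6 15. Option 4 eliminated.
Round 4: Option 1 39, Option 2 18, Option 6 29. Option 2 eliminated.
Round 5: Option 1 39, Option 6 47. Option 6 has a majority (≥44).

Option 6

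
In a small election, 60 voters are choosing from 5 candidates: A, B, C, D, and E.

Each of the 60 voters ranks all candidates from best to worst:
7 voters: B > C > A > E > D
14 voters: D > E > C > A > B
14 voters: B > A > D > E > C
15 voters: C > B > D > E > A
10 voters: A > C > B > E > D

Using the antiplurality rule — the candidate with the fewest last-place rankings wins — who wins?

Last-place votes: A 15, B 14, C 14, D 17, E 0.

E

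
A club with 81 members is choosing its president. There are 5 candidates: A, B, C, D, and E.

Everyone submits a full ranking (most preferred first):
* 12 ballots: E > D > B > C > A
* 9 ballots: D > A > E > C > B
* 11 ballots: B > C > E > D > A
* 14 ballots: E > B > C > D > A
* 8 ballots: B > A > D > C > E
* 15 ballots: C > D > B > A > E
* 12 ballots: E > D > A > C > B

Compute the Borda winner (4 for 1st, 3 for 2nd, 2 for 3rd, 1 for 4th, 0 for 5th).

D

A: 12×0 + 9×3 + 11×0 + 14×0 + 8×3 + 15×1 + 12×2 = 90
B: 12×2 + 9×0 + 11×4 + 14×3 + 8×4 + 15×2 + 12×0 = 172
C: 12×1 + 9×1 + 11×3 + 14×2 + 8×1 + 15×4 + 12×1 = 162
D: 12×3 + 9×4 + 11×1 + 14×1 + 8×2 + 15×3 + 12×3 = 194
E: 12×4 + 9×2 + 11×2 + 14×4 + 8×0 + 15×0 + 12×4 = 192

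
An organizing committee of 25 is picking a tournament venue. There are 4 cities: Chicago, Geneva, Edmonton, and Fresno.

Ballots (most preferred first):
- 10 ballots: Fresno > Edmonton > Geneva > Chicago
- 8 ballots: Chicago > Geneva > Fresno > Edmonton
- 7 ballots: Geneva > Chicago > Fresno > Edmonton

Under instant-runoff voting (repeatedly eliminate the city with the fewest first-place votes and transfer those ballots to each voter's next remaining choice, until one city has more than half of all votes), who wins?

Chicago

Round 1: Chicago 8, Geneva 7, Edmonton 0, Fresno 10. Edmonton eliminated.
Round 2: Chicago 8, Geneva 7, Fresno 10. Geneva eliminated.
Round 3: Chicago 15, Fresno 10. Chicago has a majority (≥13).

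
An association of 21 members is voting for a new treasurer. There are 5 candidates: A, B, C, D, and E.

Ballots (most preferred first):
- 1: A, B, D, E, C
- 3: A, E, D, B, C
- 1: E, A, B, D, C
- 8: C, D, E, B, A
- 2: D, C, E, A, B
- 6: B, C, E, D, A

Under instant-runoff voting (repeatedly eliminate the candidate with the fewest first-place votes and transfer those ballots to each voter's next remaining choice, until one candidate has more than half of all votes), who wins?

B

Round 1: A 4, B 6, C 8, D 2, E 1. E eliminated.
Round 2: A 5, B 6, C 8, D 2. D eliminated.
Round 3: A 5, B 6, C 10. A eliminated.
Round 4: B 11, C 10. B has a majority (≥11).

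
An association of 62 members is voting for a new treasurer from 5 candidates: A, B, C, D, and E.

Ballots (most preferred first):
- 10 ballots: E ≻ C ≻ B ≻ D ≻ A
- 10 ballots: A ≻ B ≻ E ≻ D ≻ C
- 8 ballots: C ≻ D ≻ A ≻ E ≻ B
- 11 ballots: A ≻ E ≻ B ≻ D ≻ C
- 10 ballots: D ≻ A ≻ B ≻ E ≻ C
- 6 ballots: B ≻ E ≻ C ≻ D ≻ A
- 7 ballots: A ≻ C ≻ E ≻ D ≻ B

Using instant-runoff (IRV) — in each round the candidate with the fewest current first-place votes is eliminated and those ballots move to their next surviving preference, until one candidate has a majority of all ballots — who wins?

D

Round 1: A 28, B 6, C 8, D 10, E 10. B eliminated.
Round 2: A 28, C 8, D 10, E 16. C eliminated.
Round 3: A 28, D 18, E 16. E eliminated.
Round 4: A 28, D 34. D has a majority (≥32).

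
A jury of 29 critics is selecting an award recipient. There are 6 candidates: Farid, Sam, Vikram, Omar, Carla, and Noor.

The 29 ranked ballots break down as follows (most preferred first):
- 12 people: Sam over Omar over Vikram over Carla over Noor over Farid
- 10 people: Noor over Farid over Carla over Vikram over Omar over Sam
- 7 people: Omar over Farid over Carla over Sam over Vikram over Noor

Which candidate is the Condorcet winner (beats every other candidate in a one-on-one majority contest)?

Omar vs Farid: 19–10
Omar vs Sam: 17–12
Omar vs Vikram: 19–10
Omar vs Carla: 19–10
Omar vs Noor: 19–10
Omar beats every other candidate.

Omar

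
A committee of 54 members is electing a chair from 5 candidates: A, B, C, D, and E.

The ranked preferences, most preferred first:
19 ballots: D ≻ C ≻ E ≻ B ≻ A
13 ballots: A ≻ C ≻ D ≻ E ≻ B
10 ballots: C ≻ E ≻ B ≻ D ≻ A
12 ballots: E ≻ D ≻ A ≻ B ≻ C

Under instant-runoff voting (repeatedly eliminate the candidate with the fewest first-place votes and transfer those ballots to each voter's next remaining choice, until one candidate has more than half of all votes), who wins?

D

Round 1: A 13, B 0, C 10, D 19, E 12. B eliminated.
Round 2: A 13, C 10, D 19, E 12. C eliminated.
Round 3: A 13, D 19, E 22. A eliminated.
Round 4: D 32, E 22. D has a majority (≥28).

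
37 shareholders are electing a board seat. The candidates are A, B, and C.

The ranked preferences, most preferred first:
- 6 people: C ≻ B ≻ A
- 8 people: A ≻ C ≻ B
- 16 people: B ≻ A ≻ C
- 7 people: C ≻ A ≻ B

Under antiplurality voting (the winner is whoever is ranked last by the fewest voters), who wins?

A

Last-place votes: A 6, B 15, C 16.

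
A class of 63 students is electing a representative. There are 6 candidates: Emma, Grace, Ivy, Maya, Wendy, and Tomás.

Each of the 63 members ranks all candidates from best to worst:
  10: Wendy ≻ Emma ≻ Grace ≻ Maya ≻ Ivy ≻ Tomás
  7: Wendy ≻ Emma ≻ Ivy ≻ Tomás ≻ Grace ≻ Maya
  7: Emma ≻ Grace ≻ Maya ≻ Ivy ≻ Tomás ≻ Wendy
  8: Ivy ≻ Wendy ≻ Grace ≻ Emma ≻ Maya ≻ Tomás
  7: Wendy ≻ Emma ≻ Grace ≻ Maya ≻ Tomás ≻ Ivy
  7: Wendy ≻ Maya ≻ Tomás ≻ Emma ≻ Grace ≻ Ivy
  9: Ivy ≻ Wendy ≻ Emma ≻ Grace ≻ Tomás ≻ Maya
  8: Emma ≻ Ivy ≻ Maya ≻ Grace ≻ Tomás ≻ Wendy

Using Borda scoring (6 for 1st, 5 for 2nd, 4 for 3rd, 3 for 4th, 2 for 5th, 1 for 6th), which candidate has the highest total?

Emma: 10×5 + 7×5 + 7×6 + 8×3 + 7×5 + 7×3 + 9×4 + 8×6 = 291
Grace: 10×4 + 7×2 + 7×5 + 8×4 + 7×4 + 7×2 + 9×3 + 8×3 = 214
Ivy: 10×2 + 7×4 + 7×3 + 8×6 + 7×1 + 7×1 + 9×6 + 8×5 = 225
Maya: 10×3 + 7×1 + 7×4 + 8×2 + 7×3 + 7×5 + 9×1 + 8×4 = 178
Wendy: 10×6 + 7×6 + 7×1 + 8×5 + 7×6 + 7×6 + 9×5 + 8×1 = 286
Tomás: 10×1 + 7×3 + 7×2 + 8×1 + 7×2 + 7×4 + 9×2 + 8×2 = 129

Emma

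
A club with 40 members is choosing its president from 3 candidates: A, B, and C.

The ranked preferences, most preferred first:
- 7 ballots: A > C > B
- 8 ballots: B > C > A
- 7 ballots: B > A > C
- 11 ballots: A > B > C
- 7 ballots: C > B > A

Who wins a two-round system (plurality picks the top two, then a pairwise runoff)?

Round 1 first-place votes: A 18, B 15, C 7. A and B advance.
Runoff: A is ranked above B on 18 ballots, B above A on 22.

B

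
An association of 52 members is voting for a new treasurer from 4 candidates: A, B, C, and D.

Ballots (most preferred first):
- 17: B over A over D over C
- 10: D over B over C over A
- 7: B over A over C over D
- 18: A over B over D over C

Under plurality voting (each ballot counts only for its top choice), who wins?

First-place votes: A 18, B 24, C 0, D 10.

B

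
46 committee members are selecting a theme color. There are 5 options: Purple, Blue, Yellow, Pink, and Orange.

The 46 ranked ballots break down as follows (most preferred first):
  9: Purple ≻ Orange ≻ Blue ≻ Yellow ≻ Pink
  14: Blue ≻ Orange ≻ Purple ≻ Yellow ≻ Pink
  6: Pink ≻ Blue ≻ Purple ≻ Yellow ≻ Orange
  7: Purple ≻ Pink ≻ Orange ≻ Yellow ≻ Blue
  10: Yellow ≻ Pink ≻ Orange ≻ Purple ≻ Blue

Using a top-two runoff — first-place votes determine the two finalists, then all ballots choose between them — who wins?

Round 1 first-place votes: Purple 16, Blue 14, Yellow 10, Pink 6, Orange 0. Purple and Blue advance.
Runoff: Purple is ranked above Blue on 26 ballots, Blue above Purple on 20.

Purple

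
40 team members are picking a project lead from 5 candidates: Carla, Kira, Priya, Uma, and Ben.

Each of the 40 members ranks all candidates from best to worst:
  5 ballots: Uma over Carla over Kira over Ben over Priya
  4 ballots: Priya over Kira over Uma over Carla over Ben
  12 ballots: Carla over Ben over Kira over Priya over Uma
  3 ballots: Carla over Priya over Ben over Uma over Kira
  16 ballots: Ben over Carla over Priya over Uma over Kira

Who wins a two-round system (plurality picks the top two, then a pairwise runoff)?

Carla

Round 1 first-place votes: Carla 15, Kira 0, Priya 4, Uma 5, Ben 16. Ben and Carla advance.
Runoff: Ben is ranked above Carla on 16 ballots, Carla above Ben on 24.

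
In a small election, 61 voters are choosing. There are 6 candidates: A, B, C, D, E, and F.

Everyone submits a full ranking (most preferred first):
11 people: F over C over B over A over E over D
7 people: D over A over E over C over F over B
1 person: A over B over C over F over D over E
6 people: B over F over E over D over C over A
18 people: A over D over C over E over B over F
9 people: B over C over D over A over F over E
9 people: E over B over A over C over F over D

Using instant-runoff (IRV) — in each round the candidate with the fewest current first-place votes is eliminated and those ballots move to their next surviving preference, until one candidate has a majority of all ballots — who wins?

Round 1: A 19, B 15, C 0, D 7, E 9, F 11. C eliminated.
Round 2: A 19, B 15, D 7, E 9, F 11. D eliminated.
Round 3: A 26, B 15, E 9, F 11. E eliminated.
Round 4: A 26, B 24, F 11. F eliminated.
Round 5: A 26, B 35. B has a majority (≥31).

B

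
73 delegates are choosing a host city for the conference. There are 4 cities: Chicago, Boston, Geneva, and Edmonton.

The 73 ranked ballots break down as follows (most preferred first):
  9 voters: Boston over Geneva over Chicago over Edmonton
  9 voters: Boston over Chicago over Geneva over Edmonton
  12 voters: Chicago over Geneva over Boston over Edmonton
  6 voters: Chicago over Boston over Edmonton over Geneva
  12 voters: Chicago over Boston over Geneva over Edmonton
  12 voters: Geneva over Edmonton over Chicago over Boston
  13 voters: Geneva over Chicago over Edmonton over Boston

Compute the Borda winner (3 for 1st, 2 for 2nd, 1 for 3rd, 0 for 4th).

Chicago: 9×1 + 9×2 + 12×3 + 6×3 + 12×3 + 12×1 + 13×2 = 155
Boston: 9×3 + 9×3 + 12×1 + 6×2 + 12×2 + 12×0 + 13×0 = 102
Geneva: 9×2 + 9×1 + 12×2 + 6×0 + 12×1 + 12×3 + 13×3 = 138
Edmonton: 9×0 + 9×0 + 12×0 + 6×1 + 12×0 + 12×2 + 13×1 = 43

Chicago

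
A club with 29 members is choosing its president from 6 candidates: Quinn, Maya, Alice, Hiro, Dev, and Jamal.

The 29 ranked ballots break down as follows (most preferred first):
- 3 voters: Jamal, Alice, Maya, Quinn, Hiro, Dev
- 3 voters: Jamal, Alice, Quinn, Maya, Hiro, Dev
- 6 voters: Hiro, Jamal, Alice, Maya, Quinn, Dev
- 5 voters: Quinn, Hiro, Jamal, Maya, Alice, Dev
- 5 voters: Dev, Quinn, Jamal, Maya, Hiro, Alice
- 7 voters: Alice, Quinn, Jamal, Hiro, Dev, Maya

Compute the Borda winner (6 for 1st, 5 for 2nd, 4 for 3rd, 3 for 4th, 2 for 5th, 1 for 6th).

Quinn: 3×3 + 3×4 + 6×2 + 5×6 + 5×5 + 7×5 = 123
Maya: 3×4 + 3×3 + 6×3 + 5×3 + 5×3 + 7×1 = 76
Alice: 3×5 + 3×5 + 6×4 + 5×2 + 5×1 + 7×6 = 111
Hiro: 3×2 + 3×2 + 6×6 + 5×5 + 5×2 + 7×3 = 104
Dev: 3×1 + 3×1 + 6×1 + 5×1 + 5×6 + 7×2 = 61
Jamal: 3×6 + 3×6 + 6×5 + 5×4 + 5×4 + 7×4 = 134

Jamal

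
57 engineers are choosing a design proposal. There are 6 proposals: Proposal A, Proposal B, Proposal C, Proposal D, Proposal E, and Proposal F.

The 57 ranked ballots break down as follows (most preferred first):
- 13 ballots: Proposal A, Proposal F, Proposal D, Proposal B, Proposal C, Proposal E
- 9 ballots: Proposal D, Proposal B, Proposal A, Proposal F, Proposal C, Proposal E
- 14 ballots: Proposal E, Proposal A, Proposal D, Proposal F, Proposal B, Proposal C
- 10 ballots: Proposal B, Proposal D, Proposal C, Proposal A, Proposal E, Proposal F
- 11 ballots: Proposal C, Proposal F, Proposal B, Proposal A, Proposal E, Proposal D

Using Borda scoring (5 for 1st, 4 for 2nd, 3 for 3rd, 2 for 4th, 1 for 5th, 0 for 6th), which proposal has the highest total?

Proposal A: 13×5 + 9×3 + 14×4 + 10×2 + 11×2 = 190
Proposal B: 13×2 + 9×4 + 14×1 + 10×5 + 11×3 = 159
Proposal C: 13×1 + 9×1 + 14×0 + 10×3 + 11×5 = 107
Proposal D: 13×3 + 9×5 + 14×3 + 10×4 + 11×0 = 166
Proposal E: 13×0 + 9×0 + 14×5 + 10×1 + 11×1 = 91
Proposal F: 13×4 + 9×2 + 14×2 + 10×0 + 11×4 = 142

Proposal A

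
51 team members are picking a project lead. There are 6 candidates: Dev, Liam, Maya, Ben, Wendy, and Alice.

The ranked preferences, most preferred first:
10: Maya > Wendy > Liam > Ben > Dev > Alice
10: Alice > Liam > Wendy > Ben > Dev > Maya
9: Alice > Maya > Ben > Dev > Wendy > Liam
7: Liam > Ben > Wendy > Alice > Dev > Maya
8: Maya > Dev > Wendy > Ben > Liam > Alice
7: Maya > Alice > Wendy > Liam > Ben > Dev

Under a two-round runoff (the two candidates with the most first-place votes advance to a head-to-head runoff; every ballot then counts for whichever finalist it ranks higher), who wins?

Alice

Round 1 first-place votes: Dev 0, Liam 7, Maya 25, Ben 0, Wendy 0, Alice 19. Maya and Alice advance.
Runoff: Maya is ranked above Alice on 25 ballots, Alice above Maya on 26.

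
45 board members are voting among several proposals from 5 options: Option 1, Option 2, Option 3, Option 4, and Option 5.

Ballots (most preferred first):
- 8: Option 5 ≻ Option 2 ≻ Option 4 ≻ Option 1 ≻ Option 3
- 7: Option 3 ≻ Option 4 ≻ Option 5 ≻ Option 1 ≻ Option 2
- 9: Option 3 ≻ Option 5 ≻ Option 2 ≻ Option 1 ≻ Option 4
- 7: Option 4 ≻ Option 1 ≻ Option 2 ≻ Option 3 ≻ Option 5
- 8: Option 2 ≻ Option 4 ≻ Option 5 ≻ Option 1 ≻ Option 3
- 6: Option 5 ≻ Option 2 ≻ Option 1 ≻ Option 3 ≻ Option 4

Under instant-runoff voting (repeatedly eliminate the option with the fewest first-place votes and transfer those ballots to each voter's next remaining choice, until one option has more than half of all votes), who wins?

Option 2

Round 1: Option 1 0, Option 2 8, Option 3 16, Option 4 7, Option 5 14. Option 1 eliminated.
Round 2: Option 2 8, Option 3 16, Option 4 7, Option 5 14. Option 4 eliminated.
Round 3: Option 2 15, Option 3 16, Option 5 14. Option 5 eliminated.
Round 4: Option 2 29, Option 3 16. Option 2 has a majority (≥23).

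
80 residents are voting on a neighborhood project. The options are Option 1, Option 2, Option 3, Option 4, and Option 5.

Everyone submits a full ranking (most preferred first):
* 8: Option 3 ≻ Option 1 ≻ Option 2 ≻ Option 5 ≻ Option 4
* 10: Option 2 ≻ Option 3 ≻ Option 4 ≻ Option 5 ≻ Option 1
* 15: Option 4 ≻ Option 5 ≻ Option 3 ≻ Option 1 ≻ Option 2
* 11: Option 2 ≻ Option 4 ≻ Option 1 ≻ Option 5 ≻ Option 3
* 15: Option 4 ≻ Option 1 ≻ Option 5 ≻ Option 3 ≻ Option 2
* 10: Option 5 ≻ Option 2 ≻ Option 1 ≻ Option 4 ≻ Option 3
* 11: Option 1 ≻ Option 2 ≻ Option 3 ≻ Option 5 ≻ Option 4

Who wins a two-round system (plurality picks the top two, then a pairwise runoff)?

Option 2

Round 1 first-place votes: Option 1 11, Option 2 21, Option 3 8, Option 4 30, Option 5 10. Option 4 and Option 2 advance.
Runoff: Option 4 is ranked above Option 2 on 30 ballots, Option 2 above Option 4 on 50.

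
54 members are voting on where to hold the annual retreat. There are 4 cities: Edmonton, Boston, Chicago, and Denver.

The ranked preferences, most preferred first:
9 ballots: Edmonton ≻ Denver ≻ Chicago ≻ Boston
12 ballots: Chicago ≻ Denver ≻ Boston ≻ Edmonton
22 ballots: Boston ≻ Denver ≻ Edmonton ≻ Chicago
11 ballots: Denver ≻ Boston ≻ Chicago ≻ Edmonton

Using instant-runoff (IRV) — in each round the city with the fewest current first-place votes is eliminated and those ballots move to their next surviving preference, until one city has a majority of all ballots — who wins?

Denver

Round 1: Edmonton 9, Boston 22, Chicago 12, Denver 11. Edmonton eliminated.
Round 2: Boston 22, Chicago 12, Denver 20. Chicago eliminated.
Round 3: Boston 22, Denver 32. Denver has a majority (≥28).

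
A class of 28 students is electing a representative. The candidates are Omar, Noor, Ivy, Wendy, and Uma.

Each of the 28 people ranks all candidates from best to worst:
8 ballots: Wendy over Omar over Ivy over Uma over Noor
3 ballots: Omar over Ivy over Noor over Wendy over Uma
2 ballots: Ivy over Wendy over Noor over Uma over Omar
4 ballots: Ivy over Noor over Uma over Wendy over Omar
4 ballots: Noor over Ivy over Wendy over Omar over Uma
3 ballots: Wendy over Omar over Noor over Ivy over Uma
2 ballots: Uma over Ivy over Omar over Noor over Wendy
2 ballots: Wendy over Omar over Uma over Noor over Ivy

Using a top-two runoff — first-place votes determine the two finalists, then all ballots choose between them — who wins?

Round 1 first-place votes: Omar 3, Noor 4, Ivy 6, Wendy 13, Uma 2. Wendy and Ivy advance.
Runoff: Wendy is ranked above Ivy on 13 ballots, Ivy above Wendy on 15.

Ivy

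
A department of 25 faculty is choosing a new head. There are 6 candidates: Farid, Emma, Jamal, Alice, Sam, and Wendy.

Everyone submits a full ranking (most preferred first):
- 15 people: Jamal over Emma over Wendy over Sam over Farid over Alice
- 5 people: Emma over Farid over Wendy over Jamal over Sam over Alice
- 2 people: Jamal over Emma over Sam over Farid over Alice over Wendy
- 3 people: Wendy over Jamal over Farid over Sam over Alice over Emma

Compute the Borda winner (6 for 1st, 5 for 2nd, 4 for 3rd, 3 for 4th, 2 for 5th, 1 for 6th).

Farid: 15×2 + 5×5 + 2×3 + 3×4 = 73
Emma: 15×5 + 5×6 + 2×5 + 3×1 = 118
Jamal: 15×6 + 5×3 + 2×6 + 3×5 = 132
Alice: 15×1 + 5×1 + 2×2 + 3×2 = 30
Sam: 15×3 + 5×2 + 2×4 + 3×3 = 72
Wendy: 15×4 + 5×4 + 2×1 + 3×6 = 100

Jamal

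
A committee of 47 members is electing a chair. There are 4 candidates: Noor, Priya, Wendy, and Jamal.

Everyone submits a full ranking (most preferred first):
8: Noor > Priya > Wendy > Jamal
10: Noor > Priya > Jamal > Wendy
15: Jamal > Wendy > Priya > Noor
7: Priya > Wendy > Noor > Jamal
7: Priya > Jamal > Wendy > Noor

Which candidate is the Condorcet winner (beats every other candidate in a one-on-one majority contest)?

Priya

Priya vs Noor: 29–18
Priya vs Wendy: 32–15
Priya vs Jamal: 32–15
Priya beats every other candidate.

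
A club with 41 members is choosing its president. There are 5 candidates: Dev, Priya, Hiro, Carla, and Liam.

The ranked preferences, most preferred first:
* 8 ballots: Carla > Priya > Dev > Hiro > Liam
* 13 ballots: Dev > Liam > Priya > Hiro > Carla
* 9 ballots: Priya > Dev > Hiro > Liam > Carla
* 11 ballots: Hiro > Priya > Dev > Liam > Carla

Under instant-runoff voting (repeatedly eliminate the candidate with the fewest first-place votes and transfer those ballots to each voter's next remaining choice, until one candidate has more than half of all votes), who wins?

Round 1: Dev 13, Priya 9, Hiro 11, Carla 8, Liam 0. Liam eliminated.
Round 2: Dev 13, Priya 9, Hiro 11, Carla 8. Carla eliminated.
Round 3: Dev 13, Priya 17, Hiro 11. Hiro eliminated.
Round 4: Dev 13, Priya 28. Priya has a majority (≥21).

Priya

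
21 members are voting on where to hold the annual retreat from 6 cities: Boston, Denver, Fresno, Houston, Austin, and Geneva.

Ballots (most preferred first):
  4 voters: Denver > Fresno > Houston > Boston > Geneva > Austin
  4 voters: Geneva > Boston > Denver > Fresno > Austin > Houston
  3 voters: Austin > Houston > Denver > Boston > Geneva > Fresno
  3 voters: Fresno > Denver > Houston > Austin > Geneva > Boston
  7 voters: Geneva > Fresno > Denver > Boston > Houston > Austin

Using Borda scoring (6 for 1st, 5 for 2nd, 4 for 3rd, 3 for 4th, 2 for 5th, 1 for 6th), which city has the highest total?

Boston: 4×3 + 4×5 + 3×3 + 3×1 + 7×3 = 65
Denver: 4×6 + 4×4 + 3×4 + 3×5 + 7×4 = 95
Fresno: 4×5 + 4×3 + 3×1 + 3×6 + 7×5 = 88
Houston: 4×4 + 4×1 + 3×5 + 3×4 + 7×2 = 61
Austin: 4×1 + 4×2 + 3×6 + 3×3 + 7×1 = 46
Geneva: 4×2 + 4×6 + 3×2 + 3×2 + 7×6 = 86

Denver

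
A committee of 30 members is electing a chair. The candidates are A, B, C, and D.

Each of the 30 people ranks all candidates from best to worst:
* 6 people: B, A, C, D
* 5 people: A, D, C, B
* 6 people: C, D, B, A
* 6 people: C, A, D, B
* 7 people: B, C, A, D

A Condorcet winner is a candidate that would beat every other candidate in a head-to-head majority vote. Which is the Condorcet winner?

C vs A: 19–11
C vs B: 17–13
C vs D: 25–5
C beats every other candidate.

C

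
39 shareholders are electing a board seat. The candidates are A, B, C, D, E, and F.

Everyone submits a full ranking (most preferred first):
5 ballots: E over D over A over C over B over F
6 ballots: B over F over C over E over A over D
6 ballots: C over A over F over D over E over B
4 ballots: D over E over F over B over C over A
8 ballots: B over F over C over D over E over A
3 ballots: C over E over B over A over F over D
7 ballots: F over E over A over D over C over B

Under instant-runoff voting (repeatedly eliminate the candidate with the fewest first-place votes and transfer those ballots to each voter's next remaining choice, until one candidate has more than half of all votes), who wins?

Round 1: A 0, B 14, C 9, D 4, E 5, F 7. A eliminated.
Round 2: B 14, C 9, D 4, E 5, F 7. D eliminated.
Round 3: B 14, C 9, E 9, F 7. F eliminated.
Round 4: B 14, C 9, E 16. C eliminated.
Round 5: B 14, E 25. E has a majority (≥20).

E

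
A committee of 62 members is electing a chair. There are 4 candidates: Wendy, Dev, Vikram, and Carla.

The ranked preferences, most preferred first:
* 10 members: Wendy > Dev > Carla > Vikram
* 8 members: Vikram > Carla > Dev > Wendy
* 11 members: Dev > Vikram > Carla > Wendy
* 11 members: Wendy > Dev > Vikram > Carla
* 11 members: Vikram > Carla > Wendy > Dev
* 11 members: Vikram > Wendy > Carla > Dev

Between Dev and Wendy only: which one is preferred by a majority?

Wendy

Dev is ranked above Wendy on 19 ballots; Wendy above Dev on 43.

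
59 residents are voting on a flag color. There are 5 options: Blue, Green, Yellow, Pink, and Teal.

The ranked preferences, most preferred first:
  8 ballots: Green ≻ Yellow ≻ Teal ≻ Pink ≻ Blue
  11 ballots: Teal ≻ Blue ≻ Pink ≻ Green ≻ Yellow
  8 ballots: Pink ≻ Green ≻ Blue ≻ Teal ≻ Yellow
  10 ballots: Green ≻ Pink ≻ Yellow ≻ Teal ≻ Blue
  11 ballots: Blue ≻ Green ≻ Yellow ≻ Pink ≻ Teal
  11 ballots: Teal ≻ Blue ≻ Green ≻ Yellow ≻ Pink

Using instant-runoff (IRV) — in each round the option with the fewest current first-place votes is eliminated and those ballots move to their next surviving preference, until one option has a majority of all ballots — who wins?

Green

Round 1: Blue 11, Green 18, Yellow 0, Pink 8, Teal 22. Yellow eliminated.
Round 2: Blue 11, Green 18, Pink 8, Teal 22. Pink eliminated.
Round 3: Blue 11, Green 26, Teal 22. Blue eliminated.
Round 4: Green 37, Teal 22. Green has a majority (≥30).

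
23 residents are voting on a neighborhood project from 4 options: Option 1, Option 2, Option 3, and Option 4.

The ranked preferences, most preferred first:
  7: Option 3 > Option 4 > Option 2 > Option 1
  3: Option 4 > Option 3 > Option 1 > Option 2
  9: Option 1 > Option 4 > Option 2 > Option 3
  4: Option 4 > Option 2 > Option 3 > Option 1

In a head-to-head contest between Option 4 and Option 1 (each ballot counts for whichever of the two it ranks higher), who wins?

Option 4 is ranked above Option 1 on 14 ballots; Option 1 above Option 4 on 9.

Option 4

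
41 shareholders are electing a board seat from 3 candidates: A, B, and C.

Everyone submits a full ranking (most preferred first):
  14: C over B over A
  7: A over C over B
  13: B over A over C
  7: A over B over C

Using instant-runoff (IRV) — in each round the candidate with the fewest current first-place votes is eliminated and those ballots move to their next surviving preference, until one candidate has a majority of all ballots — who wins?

Round 1: A 14, B 13, C 14. B eliminated.
Round 2: A 27, C 14. A has a majority (≥21).

A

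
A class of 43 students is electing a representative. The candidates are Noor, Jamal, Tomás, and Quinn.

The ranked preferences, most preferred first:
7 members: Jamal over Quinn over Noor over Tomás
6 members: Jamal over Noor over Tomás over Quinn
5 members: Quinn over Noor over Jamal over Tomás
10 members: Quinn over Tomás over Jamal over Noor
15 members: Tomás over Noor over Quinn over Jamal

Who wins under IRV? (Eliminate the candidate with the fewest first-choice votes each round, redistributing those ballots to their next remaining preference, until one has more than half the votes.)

Round 1: Noor 0, Jamal 13, Tomás 15, Quinn 15. Noor eliminated.
Round 2: Jamal 13, Tomás 15, Quinn 15. Jamal eliminated.
Round 3: Tomás 21, Quinn 22. Quinn has a majority (≥22).

Quinn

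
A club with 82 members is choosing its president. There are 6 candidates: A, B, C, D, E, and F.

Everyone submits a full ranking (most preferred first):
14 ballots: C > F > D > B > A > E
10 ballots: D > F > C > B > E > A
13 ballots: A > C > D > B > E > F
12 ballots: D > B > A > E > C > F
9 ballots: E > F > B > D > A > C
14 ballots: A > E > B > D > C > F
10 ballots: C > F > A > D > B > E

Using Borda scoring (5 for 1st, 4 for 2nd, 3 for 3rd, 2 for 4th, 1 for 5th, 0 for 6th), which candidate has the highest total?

D

A: 14×1 + 10×0 + 13×5 + 12×3 + 9×1 + 14×5 + 10×3 = 224
B: 14×2 + 10×2 + 13×2 + 12×4 + 9×3 + 14×3 + 10×1 = 201
C: 14×5 + 10×3 + 13×4 + 12×1 + 9×0 + 14×1 + 10×5 = 228
D: 14×3 + 10×5 + 13×3 + 12×5 + 9×2 + 14×2 + 10×2 = 257
E: 14×0 + 10×1 + 13×1 + 12×2 + 9×5 + 14×4 + 10×0 = 148
F: 14×4 + 10×4 + 13×0 + 12×0 + 9×4 + 14×0 + 10×4 = 172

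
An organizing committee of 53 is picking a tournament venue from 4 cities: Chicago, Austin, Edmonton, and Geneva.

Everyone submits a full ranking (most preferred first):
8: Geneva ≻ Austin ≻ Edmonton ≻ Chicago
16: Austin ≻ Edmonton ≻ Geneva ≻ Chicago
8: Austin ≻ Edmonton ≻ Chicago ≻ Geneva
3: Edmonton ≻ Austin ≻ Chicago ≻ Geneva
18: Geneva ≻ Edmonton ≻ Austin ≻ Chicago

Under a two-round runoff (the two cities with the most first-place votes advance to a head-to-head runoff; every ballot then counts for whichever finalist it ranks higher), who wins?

Round 1 first-place votes: Chicago 0, Austin 24, Edmonton 3, Geneva 26. Geneva and Austin advance.
Runoff: Geneva is ranked above Austin on 26 ballots, Austin above Geneva on 27.

Austin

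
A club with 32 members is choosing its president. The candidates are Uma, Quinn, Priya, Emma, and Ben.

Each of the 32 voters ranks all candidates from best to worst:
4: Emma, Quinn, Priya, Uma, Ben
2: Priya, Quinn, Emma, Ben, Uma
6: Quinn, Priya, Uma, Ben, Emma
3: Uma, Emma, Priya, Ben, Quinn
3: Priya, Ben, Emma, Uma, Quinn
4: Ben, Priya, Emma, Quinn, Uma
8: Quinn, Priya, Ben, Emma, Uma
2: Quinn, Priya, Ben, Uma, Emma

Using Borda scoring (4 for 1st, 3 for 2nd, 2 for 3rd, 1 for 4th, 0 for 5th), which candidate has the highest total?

Uma: 4×1 + 2×0 + 6×2 + 3×4 + 3×1 + 4×0 + 8×0 + 2×1 = 33
Quinn: 4×3 + 2×3 + 6×4 + 3×0 + 3×0 + 4×1 + 8×4 + 2×4 = 86
Priya: 4×2 + 2×4 + 6×3 + 3×2 + 3×4 + 4×3 + 8×3 + 2×3 = 94
Emma: 4×4 + 2×2 + 6×0 + 3×3 + 3×2 + 4×2 + 8×1 + 2×0 = 51
Ben: 4×0 + 2×1 + 6×1 + 3×1 + 3×3 + 4×4 + 8×2 + 2×2 = 56

Priya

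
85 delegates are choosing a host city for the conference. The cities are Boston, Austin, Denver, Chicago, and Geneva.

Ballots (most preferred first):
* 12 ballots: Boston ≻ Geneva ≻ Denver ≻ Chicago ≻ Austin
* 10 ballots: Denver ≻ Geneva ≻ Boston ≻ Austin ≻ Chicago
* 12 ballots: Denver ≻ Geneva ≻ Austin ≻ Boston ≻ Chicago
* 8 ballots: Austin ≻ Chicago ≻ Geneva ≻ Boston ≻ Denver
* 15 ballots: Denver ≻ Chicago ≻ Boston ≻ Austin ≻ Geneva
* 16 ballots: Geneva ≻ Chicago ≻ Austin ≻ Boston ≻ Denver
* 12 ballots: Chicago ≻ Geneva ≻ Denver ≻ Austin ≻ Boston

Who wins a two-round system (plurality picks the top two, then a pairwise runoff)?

Geneva

Round 1 first-place votes: Boston 12, Austin 8, Denver 37, Chicago 12, Geneva 16. Denver and Geneva advance.
Runoff: Denver is ranked above Geneva on 37 ballots, Geneva above Denver on 48.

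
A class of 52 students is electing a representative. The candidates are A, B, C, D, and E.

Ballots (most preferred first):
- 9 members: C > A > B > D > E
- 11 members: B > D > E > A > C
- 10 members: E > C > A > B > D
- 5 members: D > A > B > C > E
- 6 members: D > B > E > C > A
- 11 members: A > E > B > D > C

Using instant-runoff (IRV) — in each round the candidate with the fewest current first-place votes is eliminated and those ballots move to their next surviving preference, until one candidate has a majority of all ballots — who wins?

A

Round 1: A 11, B 11, C 9, D 11, E 10. C eliminated.
Round 2: A 20, B 11, D 11, E 10. E eliminated.
Round 3: A 30, B 11, D 11. A has a majority (≥27).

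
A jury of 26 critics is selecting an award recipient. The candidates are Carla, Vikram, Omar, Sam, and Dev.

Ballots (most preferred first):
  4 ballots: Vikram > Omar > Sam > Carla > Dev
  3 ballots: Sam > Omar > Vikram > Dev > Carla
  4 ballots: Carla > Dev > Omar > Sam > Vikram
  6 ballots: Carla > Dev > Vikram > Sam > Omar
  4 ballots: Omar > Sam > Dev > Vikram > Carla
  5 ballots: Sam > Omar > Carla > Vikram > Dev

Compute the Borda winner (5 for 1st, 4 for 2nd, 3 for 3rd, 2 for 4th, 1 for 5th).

Carla: 4×2 + 3×1 + 4×5 + 6×5 + 4×1 + 5×3 = 80
Vikram: 4×5 + 3×3 + 4×1 + 6×3 + 4×2 + 5×2 = 69
Omar: 4×4 + 3×4 + 4×3 + 6×1 + 4×5 + 5×4 = 86
Sam: 4×3 + 3×5 + 4×2 + 6×2 + 4×4 + 5×5 = 88
Dev: 4×1 + 3×2 + 4×4 + 6×4 + 4×3 + 5×1 = 67

Sam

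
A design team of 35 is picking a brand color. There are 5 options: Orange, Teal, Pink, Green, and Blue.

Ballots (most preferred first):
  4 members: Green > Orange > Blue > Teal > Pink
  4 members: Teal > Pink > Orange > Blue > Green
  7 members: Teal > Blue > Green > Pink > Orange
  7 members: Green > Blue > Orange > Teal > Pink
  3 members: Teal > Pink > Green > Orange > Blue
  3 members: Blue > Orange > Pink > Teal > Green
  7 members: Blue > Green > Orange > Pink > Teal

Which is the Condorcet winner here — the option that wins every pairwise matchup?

Blue vs Orange: 24–11
Blue vs Teal: 21–14
Blue vs Pink: 28–7
Blue vs Green: 21–14
Blue beats every other option.

Blue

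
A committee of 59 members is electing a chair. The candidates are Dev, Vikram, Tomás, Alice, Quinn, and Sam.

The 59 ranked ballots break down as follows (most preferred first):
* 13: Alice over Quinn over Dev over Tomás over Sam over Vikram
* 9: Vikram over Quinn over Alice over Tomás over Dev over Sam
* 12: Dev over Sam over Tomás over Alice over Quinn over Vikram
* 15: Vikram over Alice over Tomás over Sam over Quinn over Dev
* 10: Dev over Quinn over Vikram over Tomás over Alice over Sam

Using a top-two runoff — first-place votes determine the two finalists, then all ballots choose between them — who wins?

Round 1 first-place votes: Dev 22, Vikram 24, Tomás 0, Alice 13, Quinn 0, Sam 0. Vikram and Dev advance.
Runoff: Vikram is ranked above Dev on 24 ballots, Dev above Vikram on 35.

Dev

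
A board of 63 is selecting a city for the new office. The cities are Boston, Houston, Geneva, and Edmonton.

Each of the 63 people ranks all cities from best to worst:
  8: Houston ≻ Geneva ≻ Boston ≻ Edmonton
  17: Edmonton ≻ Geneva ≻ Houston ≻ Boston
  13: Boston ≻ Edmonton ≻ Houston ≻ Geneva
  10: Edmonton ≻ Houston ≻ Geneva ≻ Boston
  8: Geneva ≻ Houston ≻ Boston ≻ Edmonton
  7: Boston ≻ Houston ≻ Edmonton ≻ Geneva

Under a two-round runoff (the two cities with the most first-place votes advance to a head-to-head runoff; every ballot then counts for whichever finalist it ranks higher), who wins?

Boston

Round 1 first-place votes: Boston 20, Houston 8, Geneva 8, Edmonton 27. Edmonton and Boston advance.
Runoff: Edmonton is ranked above Boston on 27 ballots, Boston above Edmonton on 36.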